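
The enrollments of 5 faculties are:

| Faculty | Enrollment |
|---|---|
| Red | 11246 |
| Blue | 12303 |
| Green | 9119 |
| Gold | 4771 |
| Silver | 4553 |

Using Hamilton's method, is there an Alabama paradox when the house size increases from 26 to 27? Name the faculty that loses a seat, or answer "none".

none

At 26 seats: Red 7, Blue 7, Green 6, Gold 3, Silver 3.
At 27 seats: Red 7, Blue 8, Green 6, Gold 3, Silver 3.
No faculty's allocation decreased.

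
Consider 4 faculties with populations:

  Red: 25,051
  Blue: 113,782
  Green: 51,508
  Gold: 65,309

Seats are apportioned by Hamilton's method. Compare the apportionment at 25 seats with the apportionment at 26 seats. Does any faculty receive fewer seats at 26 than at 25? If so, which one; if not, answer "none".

At 25 seats: Red 3, Blue 11, Green 5, Gold 6.
At 26 seats: Red 2, Blue 12, Green 5, Gold 7.
Red drops from 3 to 2.

Red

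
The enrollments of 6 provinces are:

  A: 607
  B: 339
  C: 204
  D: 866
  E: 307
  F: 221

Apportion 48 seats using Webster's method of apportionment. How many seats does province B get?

6

Standard divisor 2544/48 ≈ 53; standard quotas: A 11.453, B 6.396, C 3.849, D 16.340, E 5.792, F 4.170.
Rounding to the nearest integer gives 11, 6, 4, 16, 6, 4 = 47 seats, so the divisor must be adjusted.
With modified divisor 52.6: modified quotas A 11.540, B 6.445, C 3.878, D 16.464, E 5.837, F 4.202.
Rounding to the nearest integer: A 12, B 6, C 4, D 16, E 6, F 4 (total 48).
B receives 6.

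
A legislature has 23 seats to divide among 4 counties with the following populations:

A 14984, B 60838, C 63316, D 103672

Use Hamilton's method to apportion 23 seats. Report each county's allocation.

Standard divisor: 242810 ÷ 23 ≈ 10556.957.
Standard quotas: A 1.4193, B 5.7628, C 5.9976, D 9.8203.
Lower quotas: A 1, B 5, C 5, D 9 (sum 20, leaving 3 seats).
Remainders in descending order: C 0.9976, D 0.8203, B 0.7628, A 0.4193.
Largest remainders: C, D, B receive the extra seats.

A 1, B 6, C 6, D 10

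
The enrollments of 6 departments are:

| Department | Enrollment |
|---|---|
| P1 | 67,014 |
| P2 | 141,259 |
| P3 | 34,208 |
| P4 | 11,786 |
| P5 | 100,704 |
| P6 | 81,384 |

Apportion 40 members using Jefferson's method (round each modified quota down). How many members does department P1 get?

6

Standard divisor 436355/40 ≈ 10908.875; standard quotas: P1 6.143, P2 12.949, P3 3.136, P4 1.080, P5 9.231, P6 7.460.
Rounding down gives 6, 12, 3, 1, 9, 7 = 38 seats, so the divisor must be adjusted.
With modified divisor 10130: modified quotas P1 6.615, P2 13.945, P3 3.377, P4 1.163, P5 9.941, P6 8.034.
Rounding down: P1 6, P2 13, P3 3, P4 1, P5 9, P6 8 (total 40).
P1 receives 6.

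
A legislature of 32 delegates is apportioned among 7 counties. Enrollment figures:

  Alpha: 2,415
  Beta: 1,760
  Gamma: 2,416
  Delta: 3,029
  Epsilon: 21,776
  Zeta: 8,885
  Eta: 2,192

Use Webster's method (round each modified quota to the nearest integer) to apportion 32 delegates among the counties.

Standard divisor 42473/32 ≈ 1327.281; standard quotas: Alpha 1.820, Beta 1.326, Gamma 1.820, Delta 2.282, Epsilon 16.406, Zeta 6.694, Eta 1.651.
Rounding to the nearest integer gives Alpha 2, Beta 1, Gamma 2, Delta 2, Epsilon 16, Zeta 7, Eta 2 — total 32, matching the house size, so no adjustment is needed.

Alpha 2, Beta 1, Gamma 2, Delta 2, Epsilon 16, Zeta 7, Eta 2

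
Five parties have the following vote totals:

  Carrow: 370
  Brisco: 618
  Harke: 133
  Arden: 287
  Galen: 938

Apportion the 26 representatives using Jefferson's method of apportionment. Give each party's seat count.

Carrow 4, Brisco 7, Harke 1, Arden 3, Galen 11

Standard divisor 2346/26 ≈ 90.231; standard quotas: Carrow 4.101, Brisco 6.849, Harke 1.474, Arden 3.181, Galen 10.396.
Rounding down gives 4, 6, 1, 3, 10 = 24 seats, so the divisor must be adjusted.
With modified divisor 80: modified quotas Carrow 4.625, Brisco 7.725, Harke 1.663, Arden 3.587, Galen 11.725.
Rounding down: Carrow 4, Brisco 7, Harke 1, Arden 3, Galen 11 (total 26).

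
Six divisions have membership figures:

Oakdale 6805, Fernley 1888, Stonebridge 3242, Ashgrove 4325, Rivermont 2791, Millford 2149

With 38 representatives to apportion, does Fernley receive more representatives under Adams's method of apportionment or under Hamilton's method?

Adams

Adams: Oakdale 12, Fernley 4, Stonebridge 6, Ashgrove 7, Rivermont 5, Millford 4.
Hamilton: Oakdale 12, Fernley 3, Stonebridge 6, Ashgrove 8, Rivermont 5, Millford 4.
Fernley gets 4 under Adams and 3 under Hamilton.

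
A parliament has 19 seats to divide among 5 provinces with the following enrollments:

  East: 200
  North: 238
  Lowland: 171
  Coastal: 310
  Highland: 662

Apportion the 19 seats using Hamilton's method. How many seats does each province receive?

Standard divisor: 1581 ÷ 19 ≈ 83.211.
Standard quotas: East 2.404, North 2.860, Lowland 2.055, Coastal 3.725, Highland 7.956.
Lower quotas: East 2, North 2, Lowland 2, Coastal 3, Highland 7 (sum 16, leaving 3 seats).
Remainders in descending order: Highland 0.956, North 0.860, Coastal 0.725, East 0.404, Lowland 0.055.
Largest remainders: Highland, North, Coastal receive the extra seats.

East 2, North 3, Lowland 2, Coastal 4, Highland 8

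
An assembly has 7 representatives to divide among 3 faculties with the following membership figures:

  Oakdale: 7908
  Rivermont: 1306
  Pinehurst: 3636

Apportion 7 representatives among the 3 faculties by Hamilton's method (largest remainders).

Oakdale: 4, Rivermont: 1, Pinehurst: 2

Total 12850; standard divisor 12850/7 ≈ 1835.714.
Standard quotas: Oakdale 4.3079, Rivermont 0.7114, Pinehurst 1.9807.
Lower quotas: Oakdale 4, Rivermont 0, Pinehurst 1 (sum 5, leaving 2 seats).
Remainders in descending order: Pinehurst 0.9807, Rivermont 0.7114, Oakdale 0.3079.
Largest remainders: Pinehurst, Rivermont receive the extra seats.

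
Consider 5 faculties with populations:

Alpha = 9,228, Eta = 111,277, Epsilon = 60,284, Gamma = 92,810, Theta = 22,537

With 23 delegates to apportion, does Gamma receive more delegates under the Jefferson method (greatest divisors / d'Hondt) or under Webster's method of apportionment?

Jefferson: Alpha 0, Eta 9, Epsilon 5, Gamma 8, Theta 1.
Webster: Alpha 1, Eta 8, Epsilon 5, Gamma 7, Theta 2.
Gamma gets 8 under Jefferson and 7 under Webster.

Jefferson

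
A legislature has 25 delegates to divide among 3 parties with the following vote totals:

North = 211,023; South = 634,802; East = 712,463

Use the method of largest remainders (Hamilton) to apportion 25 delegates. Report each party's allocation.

North=3, South=10, East=12

The standard divisor is 1558288/25 ≈ 62331.52.
Standard quotas: North 3.3855, South 10.1843, East 11.4302.
Lower quotas: North 3, South 10, East 11 (sum 24, leaving 1 seat).
Remainders in descending order: East 0.4302, North 0.3855, South 0.1843.
The surplus seat goes to East.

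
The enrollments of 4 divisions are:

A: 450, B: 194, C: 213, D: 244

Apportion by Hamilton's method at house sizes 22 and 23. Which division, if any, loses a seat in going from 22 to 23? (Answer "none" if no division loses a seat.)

none

At 22 seats: A 9, B 4, C 4, D 5.
At 23 seats: A 9, B 4, C 5, D 5.
No division's allocation decreased.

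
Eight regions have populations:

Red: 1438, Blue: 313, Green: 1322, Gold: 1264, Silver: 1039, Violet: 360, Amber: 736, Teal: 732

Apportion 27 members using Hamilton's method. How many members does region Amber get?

Standard divisor: 7204 ÷ 27 ≈ 266.815.
Standard quotas: Red 5.390, Blue 1.173, Green 4.955, Gold 4.737, Silver 3.894, Violet 1.349, Amber 2.758, Teal 2.743.
Lower quotas: Red 5, Blue 1, Green 4, Gold 4, Silver 3, Violet 1, Amber 2, Teal 2 (sum 22, leaving 5 seats).
Remainders in descending order: Green 0.955, Silver 0.894, Amber 0.758, Teal 0.743, Gold 0.737, Red 0.390, Violet 0.349, Blue 0.173.
Largest remainders: Green, Silver, Amber, Teal, Gold receive the extra seats.
Amber receives 3.

3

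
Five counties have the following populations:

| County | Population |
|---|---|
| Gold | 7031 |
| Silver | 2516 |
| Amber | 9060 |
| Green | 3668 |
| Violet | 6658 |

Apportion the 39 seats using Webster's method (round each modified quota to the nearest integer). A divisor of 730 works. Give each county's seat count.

Gold=10, Silver=3, Amber=12, Green=5, Violet=9

With modified divisor 730: modified quotas Gold 9.632, Silver 3.447, Amber 12.411, Green 5.025, Violet 9.121.
Rounding to the nearest integer: Gold 10, Silver 3, Amber 12, Green 5, Violet 9 (total 39).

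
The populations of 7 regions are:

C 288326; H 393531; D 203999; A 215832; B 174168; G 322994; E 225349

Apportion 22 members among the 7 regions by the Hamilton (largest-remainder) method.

Total 1824199; standard divisor 1824199/22 ≈ 82918.136.
Standard quotas: C 3.4772, H 4.7460, D 2.4602, A 2.6030, B 2.1005, G 3.8953, E 2.7177.
Lower quotas: C 3, H 4, D 2, A 2, B 2, G 3, E 2 (sum 18, leaving 4 seats).
Remainders in descending order: G 0.8953, H 0.7460, E 0.7177, A 0.6030, C 0.4772, D 0.4602, B 0.1005.
The surplus seats go to G, H, E, A.

C 3, H 5, D 2, A 3, B 2, G 4, E 3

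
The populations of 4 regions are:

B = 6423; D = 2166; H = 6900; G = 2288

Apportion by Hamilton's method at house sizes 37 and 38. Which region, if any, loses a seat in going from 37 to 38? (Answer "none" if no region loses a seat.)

D

At 37 seats: B 13, D 5, H 14, G 5.
At 38 seats: B 14, D 4, H 15, G 5.
D drops from 5 to 4.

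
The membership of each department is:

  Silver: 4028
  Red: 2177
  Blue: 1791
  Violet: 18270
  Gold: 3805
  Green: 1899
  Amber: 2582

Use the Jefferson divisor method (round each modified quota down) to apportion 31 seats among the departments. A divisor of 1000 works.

Silver 4, Red 2, Blue 1, Violet 18, Gold 3, Green 1, Amber 2

With modified divisor 1000: modified quotas Silver 4.028, Red 2.177, Blue 1.791, Violet 18.270, Gold 3.805, Green 1.899, Amber 2.582.
Rounding down: Silver 4, Red 2, Blue 1, Violet 18, Gold 3, Green 1, Amber 2 (total 31).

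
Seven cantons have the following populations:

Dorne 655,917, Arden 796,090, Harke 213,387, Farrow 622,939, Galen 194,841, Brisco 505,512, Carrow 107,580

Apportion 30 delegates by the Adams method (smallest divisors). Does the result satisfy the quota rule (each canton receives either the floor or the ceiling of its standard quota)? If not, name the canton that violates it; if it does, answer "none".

Standard quotas: Dorne 6.355, Arden 7.713, Harke 2.068, Farrow 6.036, Galen 1.888, Brisco 4.898, Carrow 1.042.
Adams allocation: Dorne 6, Arden 8, Harke 2, Farrow 6, Galen 2, Brisco 5, Carrow 1.
Every allocation lies between the lower and upper quota.

none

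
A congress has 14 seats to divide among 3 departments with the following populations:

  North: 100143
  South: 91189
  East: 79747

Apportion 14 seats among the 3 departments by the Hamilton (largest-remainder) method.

Total 271079; standard divisor 271079/14 ≈ 19362.786.
Standard quotas: North 5.1719, South 4.7095, East 4.1186.
Lower quotas: North 5, South 4, East 4 (sum 13, leaving 1 seat).
Remainders in descending order: South 0.7095, North 0.1719, East 0.1186.
The surplus seat goes to South.

North: 5; South: 5; East: 4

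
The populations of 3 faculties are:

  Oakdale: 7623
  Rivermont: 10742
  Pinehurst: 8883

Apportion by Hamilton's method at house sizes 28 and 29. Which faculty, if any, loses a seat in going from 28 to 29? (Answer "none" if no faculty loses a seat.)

none

At 28 seats: Oakdale 8, Rivermont 11, Pinehurst 9.
At 29 seats: Oakdale 8, Rivermont 11, Pinehurst 10.
No faculty's allocation decreased.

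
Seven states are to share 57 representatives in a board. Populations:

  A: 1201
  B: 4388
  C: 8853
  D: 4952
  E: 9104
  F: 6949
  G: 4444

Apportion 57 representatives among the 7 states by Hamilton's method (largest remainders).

A 2, B 6, C 13, D 7, E 13, F 10, G 6

The standard divisor is 39891/57 ≈ 699.842.
Standard quotas: A 1.7161, B 6.2700, C 12.6500, D 7.0759, E 13.0086, F 9.9294, G 6.3500.
Lower quotas: A 1, B 6, C 12, D 7, E 13, F 9, G 6 (sum 54, leaving 3 seats).
Remainders in descending order: F 0.9294, A 0.7161, C 0.6500, G 0.3500, B 0.2700, D 0.0759, E 0.0086.
The surplus seats go to F, A, C.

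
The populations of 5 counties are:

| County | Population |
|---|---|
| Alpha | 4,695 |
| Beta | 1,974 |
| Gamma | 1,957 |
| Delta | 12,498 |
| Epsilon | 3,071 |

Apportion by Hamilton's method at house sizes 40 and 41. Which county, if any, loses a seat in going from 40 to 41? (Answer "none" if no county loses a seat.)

none

At 40 seats: Alpha 8, Beta 3, Gamma 3, Delta 21, Epsilon 5.
At 41 seats: Alpha 8, Beta 4, Gamma 3, Delta 21, Epsilon 5.
No county's allocation decreased.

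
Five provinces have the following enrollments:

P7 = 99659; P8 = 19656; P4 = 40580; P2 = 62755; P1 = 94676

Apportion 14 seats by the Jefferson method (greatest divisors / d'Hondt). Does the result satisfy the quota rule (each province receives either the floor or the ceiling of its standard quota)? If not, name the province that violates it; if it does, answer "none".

none

Standard quotas: P7 4.397, P8 0.867, P4 1.790, P2 2.769, P1 4.177.
Jefferson allocation: P7 5, P8 0, P4 2, P2 3, P1 4.
Every allocation lies between the lower and upper quota.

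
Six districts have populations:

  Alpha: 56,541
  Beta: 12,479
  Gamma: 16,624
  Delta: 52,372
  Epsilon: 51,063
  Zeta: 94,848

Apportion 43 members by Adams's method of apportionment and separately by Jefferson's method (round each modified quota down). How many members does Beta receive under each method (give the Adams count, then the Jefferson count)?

2 and 1

Adams: Alpha 8, Beta 2, Gamma 3, Delta 8, Epsilon 8, Zeta 14.
Jefferson: Alpha 9, Beta 1, Gamma 2, Delta 8, Epsilon 8, Zeta 15.
Beta gets 2 under Adams and 1 under Jefferson.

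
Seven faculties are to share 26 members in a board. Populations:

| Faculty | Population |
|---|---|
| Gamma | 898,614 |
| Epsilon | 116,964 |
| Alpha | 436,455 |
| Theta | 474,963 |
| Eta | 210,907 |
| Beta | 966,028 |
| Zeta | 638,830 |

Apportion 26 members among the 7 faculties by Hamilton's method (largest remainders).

Standard divisor: 3742761 ÷ 26 ≈ 143952.346.
Standard quotas: Gamma 6.2424, Epsilon 0.8125, Alpha 3.0319, Theta 3.2994, Eta 1.4651, Beta 6.7107, Zeta 4.4378.
Lower quotas: Gamma 6, Epsilon 0, Alpha 3, Theta 3, Eta 1, Beta 6, Zeta 4 (sum 23, leaving 3 seats).
Remainders in descending order: Epsilon 0.8125, Beta 0.7107, Eta 0.4651, Zeta 0.4378, Theta 0.2994, Gamma 0.2424, Alpha 0.0319.
The surplus seats go to Epsilon, Beta, Eta.

Gamma: 6, Epsilon: 1, Alpha: 3, Theta: 3, Eta: 2, Beta: 7, Zeta: 4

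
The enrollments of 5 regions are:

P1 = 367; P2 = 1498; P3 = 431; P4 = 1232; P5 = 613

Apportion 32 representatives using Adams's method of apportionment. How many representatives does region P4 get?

Standard divisor 4141/32 ≈ 129.406; standard quotas: P1 2.836, P2 11.576, P3 3.331, P4 9.520, P5 4.737.
Rounding up gives 3, 12, 4, 10, 5 = 34 seats, so the divisor must be adjusted.
With modified divisor 140: modified quotas P1 2.621, P2 10.700, P3 3.079, P4 8.800, P5 4.379.
Rounding up: P1 3, P2 11, P3 4, P4 9, P5 5 (total 32).
P4 receives 9.

9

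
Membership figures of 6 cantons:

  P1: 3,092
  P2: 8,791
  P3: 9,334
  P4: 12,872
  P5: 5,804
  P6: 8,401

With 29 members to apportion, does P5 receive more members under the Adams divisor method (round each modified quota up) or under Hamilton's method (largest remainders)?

Adams: P1 2, P2 5, P3 6, P4 7, P5 4, P6 5.
Hamilton: P1 2, P2 5, P3 6, P4 8, P5 3, P6 5.
P5 gets 4 under Adams and 3 under Hamilton.

Adams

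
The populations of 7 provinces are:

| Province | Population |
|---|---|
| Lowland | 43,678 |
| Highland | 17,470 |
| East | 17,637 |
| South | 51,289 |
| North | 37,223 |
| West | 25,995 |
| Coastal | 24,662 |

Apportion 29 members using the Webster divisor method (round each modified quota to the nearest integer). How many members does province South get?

Standard divisor 217954/29 ≈ 7515.655; standard quotas: Lowland 5.812, Highland 2.324, East 2.347, South 6.824, North 4.953, West 3.459, Coastal 3.281.
Rounding to the nearest integer gives 6, 2, 2, 7, 5, 3, 3 = 28 seats, so the divisor must be adjusted.
With modified divisor 7200: modified quotas Lowland 6.066, Highland 2.426, East 2.450, South 7.123, North 5.170, West 3.610, Coastal 3.425.
Rounding to the nearest integer: Lowland 6, Highland 2, East 2, South 7, North 5, West 4, Coastal 3 (total 29).
South receives 7.

7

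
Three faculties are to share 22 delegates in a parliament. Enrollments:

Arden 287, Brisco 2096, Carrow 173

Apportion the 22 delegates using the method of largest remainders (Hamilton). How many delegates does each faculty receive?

Arden 2, Brisco 18, Carrow 2

The standard divisor is 2556/22 ≈ 116.182.
Standard quotas: Arden 2.470, Brisco 18.041, Carrow 1.489.
Lower quotas: Arden 2, Brisco 18, Carrow 1 (sum 21, leaving 1 seat).
Remainders in descending order: Carrow 0.489, Arden 0.470, Brisco 0.041.
The surplus seat goes to Carrow.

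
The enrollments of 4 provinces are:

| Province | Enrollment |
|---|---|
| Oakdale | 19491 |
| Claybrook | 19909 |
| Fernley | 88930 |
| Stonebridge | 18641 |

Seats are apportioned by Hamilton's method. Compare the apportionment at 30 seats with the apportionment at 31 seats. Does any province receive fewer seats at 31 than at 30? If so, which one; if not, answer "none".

none

At 30 seats: Oakdale 4, Claybrook 4, Fernley 18, Stonebridge 4.
At 31 seats: Oakdale 4, Claybrook 4, Fernley 19, Stonebridge 4.
No province's allocation decreased.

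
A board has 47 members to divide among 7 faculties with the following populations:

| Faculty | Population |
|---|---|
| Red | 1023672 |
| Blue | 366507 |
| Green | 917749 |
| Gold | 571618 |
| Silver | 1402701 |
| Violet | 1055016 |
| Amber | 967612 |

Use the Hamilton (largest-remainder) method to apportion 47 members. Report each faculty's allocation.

Total 6304875; standard divisor 6304875/47 ≈ 134146.277.
Standard quotas: Red 7.6310, Blue 2.7321, Green 6.8414, Gold 4.2612, Silver 10.4565, Violet 7.8647, Amber 7.2131.
Lower quotas: Red 7, Blue 2, Green 6, Gold 4, Silver 10, Violet 7, Amber 7 (sum 43, leaving 4 seats).
Remainders in descending order: Violet 0.8647, Green 0.8414, Blue 0.7321, Red 0.6310, Silver 0.4565, Gold 0.2612, Amber 0.2131.
The surplus seats go to Violet, Green, Blue, Red.

Red 8, Blue 3, Green 7, Gold 4, Silver 10, Violet 8, Amber 7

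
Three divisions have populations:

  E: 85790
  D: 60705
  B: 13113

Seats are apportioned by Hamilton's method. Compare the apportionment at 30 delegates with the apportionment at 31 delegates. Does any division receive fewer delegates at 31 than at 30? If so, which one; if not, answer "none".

B

At 30 seats: E 16, D 11, B 3.
At 31 seats: E 17, D 12, B 2.
B drops from 3 to 2.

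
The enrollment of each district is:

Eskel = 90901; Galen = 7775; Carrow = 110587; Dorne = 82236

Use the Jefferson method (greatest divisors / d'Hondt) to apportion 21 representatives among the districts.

Eskel: 7; Galen: 0; Carrow: 8; Dorne: 6

Standard divisor 291499/21 ≈ 13880.905; standard quotas: Eskel 6.549, Galen 0.560, Carrow 7.967, Dorne 5.924.
Rounding down gives 6, 0, 7, 5 = 18 seats, so the divisor must be adjusted.
With modified divisor 12600: modified quotas Eskel 7.214, Galen 0.617, Carrow 8.777, Dorne 6.527.
Rounding down: Eskel 7, Galen 0, Carrow 8, Dorne 6 (total 21).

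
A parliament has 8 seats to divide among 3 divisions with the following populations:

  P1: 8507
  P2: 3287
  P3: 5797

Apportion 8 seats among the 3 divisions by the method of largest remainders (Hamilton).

P1 4; P2 1; P3 3

Standard divisor: 17591 ÷ 8 ≈ 2198.875.
Standard quotas: P1 3.8688, P2 1.4949, P3 2.6363.
Lower quotas: P1 3, P2 1, P3 2 (sum 6, leaving 2 seats).
Remainders in descending order: P1 0.8688, P3 0.6363, P2 0.4949.
The surplus seats go to P1, P3.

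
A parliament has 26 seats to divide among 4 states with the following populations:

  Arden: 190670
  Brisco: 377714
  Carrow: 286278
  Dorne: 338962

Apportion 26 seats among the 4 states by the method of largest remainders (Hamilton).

Arden=4, Brisco=8, Carrow=6, Dorne=8

The standard divisor is 1193624/26 ≈ 45908.615.
Standard quotas: Arden 4.1533, Brisco 8.2275, Carrow 6.2358, Dorne 7.3834.
Lower quotas: Arden 4, Brisco 8, Carrow 6, Dorne 7 (sum 25, leaving 1 seat).
Remainders in descending order: Dorne 0.3834, Carrow 0.2358, Brisco 0.2275, Arden 0.1533.
Largest remainder: Dorne receives the extra seat.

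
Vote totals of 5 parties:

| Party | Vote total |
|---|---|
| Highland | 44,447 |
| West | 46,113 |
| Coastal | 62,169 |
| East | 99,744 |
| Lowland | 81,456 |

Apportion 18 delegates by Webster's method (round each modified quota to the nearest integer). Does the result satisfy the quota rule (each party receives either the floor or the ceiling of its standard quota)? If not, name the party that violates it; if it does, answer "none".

none

Standard quotas: Highland 2.396, West 2.486, Coastal 3.351, East 5.377, Lowland 4.391.
Webster allocation: Highland 2, West 3, Coastal 3, East 6, Lowland 4.
Every allocation lies between the lower and upper quota.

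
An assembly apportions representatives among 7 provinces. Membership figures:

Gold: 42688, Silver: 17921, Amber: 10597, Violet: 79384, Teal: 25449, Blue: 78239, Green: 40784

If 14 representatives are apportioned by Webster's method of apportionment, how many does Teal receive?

Standard divisor 295062/14 ≈ 21075.857; standard quotas: Gold 2.025, Silver 0.850, Amber 0.503, Violet 3.767, Teal 1.207, Blue 3.712, Green 1.935.
Rounding to the nearest integer gives 2, 1, 1, 4, 1, 4, 2 = 15 seats, so the divisor must be adjusted.
With modified divisor 22122: modified quotas Gold 1.930, Silver 0.810, Amber 0.479, Violet 3.588, Teal 1.150, Blue 3.537, Green 1.844.
Rounding to the nearest integer: Gold 2, Silver 1, Amber 0, Violet 4, Teal 1, Blue 4, Green 2 (total 14).
Teal receives 1.

1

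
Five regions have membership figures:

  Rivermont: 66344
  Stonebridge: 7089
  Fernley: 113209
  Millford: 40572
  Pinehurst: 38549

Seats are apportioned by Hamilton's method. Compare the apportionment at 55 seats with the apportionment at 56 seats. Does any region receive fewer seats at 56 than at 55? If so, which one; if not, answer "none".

At 55 seats: Rivermont 14, Stonebridge 2, Fernley 23, Millford 8, Pinehurst 8.
At 56 seats: Rivermont 14, Stonebridge 1, Fernley 24, Millford 9, Pinehurst 8.
Stonebridge drops from 2 to 1.

Stonebridge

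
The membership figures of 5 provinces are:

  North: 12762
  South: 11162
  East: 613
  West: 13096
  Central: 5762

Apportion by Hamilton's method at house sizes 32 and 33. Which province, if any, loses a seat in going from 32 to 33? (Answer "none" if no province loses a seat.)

At 32 seats: North 9, South 8, East 1, West 10, Central 4.
At 33 seats: North 10, South 9, East 0, West 10, Central 4.
East drops from 1 to 0.

East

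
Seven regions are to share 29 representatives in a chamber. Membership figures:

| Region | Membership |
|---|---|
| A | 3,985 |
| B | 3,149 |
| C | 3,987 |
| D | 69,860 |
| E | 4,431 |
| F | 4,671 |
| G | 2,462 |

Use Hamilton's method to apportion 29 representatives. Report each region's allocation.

A 1, B 1, C 1, D 22, E 1, F 2, G 1

Standard divisor: 92545 ÷ 29 ≈ 3191.207.
Standard quotas: A 1.2487, B 0.9868, C 1.2494, D 21.8914, E 1.3885, F 1.4637, G 0.7715.
Lower quotas: A 1, B 0, C 1, D 21, E 1, F 1, G 0 (sum 25, leaving 4 seats).
Remainders in descending order: B 0.9868, D 0.8914, G 0.7715, F 0.4637, E 0.3885, C 0.2494, A 0.2487.
The surplus seats go to B, D, G, F.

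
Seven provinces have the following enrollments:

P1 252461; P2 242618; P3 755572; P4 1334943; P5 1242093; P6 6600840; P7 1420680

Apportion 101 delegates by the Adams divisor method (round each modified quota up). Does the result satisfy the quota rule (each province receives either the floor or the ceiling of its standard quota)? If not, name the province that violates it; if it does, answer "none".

Standard quotas: P1 2.152, P2 2.068, P3 6.440, P4 11.379, P5 10.587, P6 56.264, P7 12.110.
Adams allocation: P1 3, P2 2, P3 7, P4 11, P5 11, P6 55, P7 12.
P6 has quota 56.264 (lower 56, upper 57) but receives 55 — outside the quota interval.

P6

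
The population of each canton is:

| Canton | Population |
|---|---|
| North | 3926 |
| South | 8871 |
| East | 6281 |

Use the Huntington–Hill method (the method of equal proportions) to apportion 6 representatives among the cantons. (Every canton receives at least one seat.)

North 1, South 3, East 2

With divisor 3199: modified quotas North 1.227, South 2.773, East 1.963.
Geometric-mean thresholds: North √(1·2)=1.414, South √(2·3)=2.449, East √(1·2)=1.414.
Each quota rounded against its threshold gives North 1, South 3, East 2 (total 6).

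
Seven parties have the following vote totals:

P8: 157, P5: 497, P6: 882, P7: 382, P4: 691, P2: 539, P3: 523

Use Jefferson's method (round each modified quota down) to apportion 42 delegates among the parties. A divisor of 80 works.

With modified divisor 80: modified quotas P8 1.962, P5 6.213, P6 11.025, P7 4.775, P4 8.637, P2 6.737, P3 6.537.
Rounding down: P8 1, P5 6, P6 11, P7 4, P4 8, P2 6, P3 6 (total 42).

P8: 1, P5: 6, P6: 11, P7: 4, P4: 8, P2: 6, P3: 6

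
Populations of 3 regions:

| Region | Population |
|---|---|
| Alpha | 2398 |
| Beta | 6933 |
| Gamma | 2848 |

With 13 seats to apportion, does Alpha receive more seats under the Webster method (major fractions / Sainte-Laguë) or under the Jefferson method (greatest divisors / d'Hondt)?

Webster: Alpha 3, Beta 7, Gamma 3.
Jefferson: Alpha 2, Beta 8, Gamma 3.
Alpha gets 3 under Webster and 2 under Jefferson.

Webster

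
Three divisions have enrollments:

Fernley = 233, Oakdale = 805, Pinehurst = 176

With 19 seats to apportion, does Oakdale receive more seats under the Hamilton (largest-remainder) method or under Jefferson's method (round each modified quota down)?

Hamilton: Fernley 4, Oakdale 12, Pinehurst 3.
Jefferson: Fernley 3, Oakdale 13, Pinehurst 3.
Oakdale gets 12 under Hamilton and 13 under Jefferson.

Jefferson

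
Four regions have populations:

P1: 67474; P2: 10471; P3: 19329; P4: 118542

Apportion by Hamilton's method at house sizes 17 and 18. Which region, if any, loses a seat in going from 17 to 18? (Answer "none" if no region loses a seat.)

At 17 seats: P1 5, P2 1, P3 2, P4 9.
At 18 seats: P1 6, P2 1, P3 1, P4 10.
P3 drops from 2 to 1.

P3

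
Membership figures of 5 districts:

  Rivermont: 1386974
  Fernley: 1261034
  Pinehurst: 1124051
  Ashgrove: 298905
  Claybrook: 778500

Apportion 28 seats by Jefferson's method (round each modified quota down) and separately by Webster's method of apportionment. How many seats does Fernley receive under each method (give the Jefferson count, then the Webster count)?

Jefferson: Rivermont 8, Fernley 8, Pinehurst 7, Ashgrove 1, Claybrook 4.
Webster: Rivermont 8, Fernley 7, Pinehurst 6, Ashgrove 2, Claybrook 5.
Fernley gets 8 under Jefferson and 7 under Webster.

8 and 7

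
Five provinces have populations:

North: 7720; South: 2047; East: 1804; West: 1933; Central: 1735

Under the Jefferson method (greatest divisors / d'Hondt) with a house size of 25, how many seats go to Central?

Standard divisor 15239/25 ≈ 609.56; standard quotas: North 12.665, South 3.358, East 2.960, West 3.171, Central 2.846.
Rounding down gives 12, 3, 2, 3, 2 = 22 seats, so the divisor must be adjusted.
With modified divisor 560: modified quotas North 13.786, South 3.655, East 3.221, West 3.452, Central 3.098.
Rounding down: North 13, South 3, East 3, West 3, Central 3 (total 25).
Central receives 3.

3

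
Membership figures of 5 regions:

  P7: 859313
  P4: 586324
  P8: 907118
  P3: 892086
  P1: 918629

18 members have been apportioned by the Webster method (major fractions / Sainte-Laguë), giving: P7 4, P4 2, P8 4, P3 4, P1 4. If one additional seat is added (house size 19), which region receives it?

P4

Priority for the next seat is population ÷ (current seats + 0.5).
Priorities: P7 190958.444, P4 234529.600, P8 201581.778, P3 198241.333, P1 204139.778.
Highest priority: P4.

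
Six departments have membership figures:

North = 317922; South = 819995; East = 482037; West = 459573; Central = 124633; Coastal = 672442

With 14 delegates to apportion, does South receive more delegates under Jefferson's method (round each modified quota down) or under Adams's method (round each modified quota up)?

Jefferson: North 1, South 5, East 2, West 2, Central 0, Coastal 4.
Adams: North 2, South 4, East 2, West 2, Central 1, Coastal 3.
South gets 5 under Jefferson and 4 under Adams.

Jefferson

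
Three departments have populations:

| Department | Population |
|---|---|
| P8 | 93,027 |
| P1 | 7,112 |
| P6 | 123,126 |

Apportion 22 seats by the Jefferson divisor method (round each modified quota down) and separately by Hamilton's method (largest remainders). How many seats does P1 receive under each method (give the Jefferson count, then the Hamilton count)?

Jefferson: P8 9, P1 0, P6 13.
Hamilton: P8 9, P1 1, P6 12.
P1 gets 0 under Jefferson and 1 under Hamilton.

0 and 1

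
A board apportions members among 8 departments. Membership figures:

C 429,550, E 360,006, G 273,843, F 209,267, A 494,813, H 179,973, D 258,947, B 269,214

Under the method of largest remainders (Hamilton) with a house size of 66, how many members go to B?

7

Standard divisor: 2475613 ÷ 66 ≈ 37509.288.
Standard quotas: C 11.4518, E 9.5978, G 7.3007, F 5.5791, A 13.1917, H 4.7981, D 6.9035, B 7.1773.
Lower quotas: C 11, E 9, G 7, F 5, A 13, H 4, D 6, B 7 (sum 62, leaving 4 seats).
Remainders in descending order: D 0.9035, H 0.7981, E 0.5978, F 0.5791, C 0.4518, G 0.3007, A 0.1917, B 0.1773.
Largest remainders: D, H, E, F receive the extra seats.
B receives 7.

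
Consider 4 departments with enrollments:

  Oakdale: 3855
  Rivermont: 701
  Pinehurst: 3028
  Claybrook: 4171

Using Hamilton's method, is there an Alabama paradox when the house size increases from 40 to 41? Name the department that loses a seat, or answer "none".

At 40 seats: Oakdale 13, Rivermont 3, Pinehurst 10, Claybrook 14.
At 41 seats: Oakdale 13, Rivermont 2, Pinehurst 11, Claybrook 15.
Rivermont drops from 3 to 2.

Rivermont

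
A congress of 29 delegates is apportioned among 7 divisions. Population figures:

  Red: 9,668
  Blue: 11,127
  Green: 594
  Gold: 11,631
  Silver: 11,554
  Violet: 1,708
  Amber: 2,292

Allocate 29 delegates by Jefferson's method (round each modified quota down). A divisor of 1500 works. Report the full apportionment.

Red 6, Blue 7, Green 0, Gold 7, Silver 7, Violet 1, Amber 1

With modified divisor 1500: modified quotas Red 6.445, Blue 7.418, Green 0.396, Gold 7.754, Silver 7.703, Violet 1.139, Amber 1.528.
Rounding down: Red 6, Blue 7, Green 0, Gold 7, Silver 7, Violet 1, Amber 1 (total 29).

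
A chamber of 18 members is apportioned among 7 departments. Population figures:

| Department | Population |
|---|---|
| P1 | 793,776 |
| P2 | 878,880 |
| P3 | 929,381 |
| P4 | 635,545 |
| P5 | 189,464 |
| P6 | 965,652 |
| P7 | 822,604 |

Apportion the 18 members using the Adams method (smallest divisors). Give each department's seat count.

Standard divisor 5215302/18 ≈ 289739; standard quotas: P1 2.740, P2 3.033, P3 3.208, P4 2.194, P5 0.654, P6 3.333, P7 2.839.
Rounding up gives 3, 4, 4, 3, 1, 4, 3 = 22 seats, so the divisor must be adjusted.
With modified divisor 359400: modified quotas P1 2.209, P2 2.445, P3 2.586, P4 1.768, P5 0.527, P6 2.687, P7 2.289.
Rounding up: P1 3, P2 3, P3 3, P4 2, P5 1, P6 3, P7 3 (total 18).

P1: 3; P2: 3; P3: 3; P4: 2; P5: 1; P6: 3; P7: 3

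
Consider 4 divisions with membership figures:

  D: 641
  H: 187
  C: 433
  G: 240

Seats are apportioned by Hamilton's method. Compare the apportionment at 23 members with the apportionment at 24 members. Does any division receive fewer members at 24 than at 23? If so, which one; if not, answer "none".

none

At 23 seats: D 10, H 3, C 6, G 4.
At 24 seats: D 10, H 3, C 7, G 4.
No division's allocation decreased.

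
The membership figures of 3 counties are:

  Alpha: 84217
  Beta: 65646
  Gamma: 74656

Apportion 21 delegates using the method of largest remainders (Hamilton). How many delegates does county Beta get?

Total 224519; standard divisor 224519/21 ≈ 10691.381.
Standard quotas: Alpha 7.8771, Beta 6.1401, Gamma 6.9828.
Lower quotas: Alpha 7, Beta 6, Gamma 6 (sum 19, leaving 2 seats).
Remainders in descending order: Gamma 0.9828, Alpha 0.8771, Beta 0.1401.
The surplus seats go to Gamma, Alpha.
Beta receives 6.

6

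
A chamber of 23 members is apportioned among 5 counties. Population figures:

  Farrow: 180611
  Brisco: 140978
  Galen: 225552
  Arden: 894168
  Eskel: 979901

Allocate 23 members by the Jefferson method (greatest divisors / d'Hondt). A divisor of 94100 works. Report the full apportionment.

Farrow 1; Brisco 1; Galen 2; Arden 9; Eskel 10

With modified divisor 94100: modified quotas Farrow 1.919, Brisco 1.498, Galen 2.397, Arden 9.502, Eskel 10.413.
Rounding down: Farrow 1, Brisco 1, Galen 2, Arden 9, Eskel 10 (total 23).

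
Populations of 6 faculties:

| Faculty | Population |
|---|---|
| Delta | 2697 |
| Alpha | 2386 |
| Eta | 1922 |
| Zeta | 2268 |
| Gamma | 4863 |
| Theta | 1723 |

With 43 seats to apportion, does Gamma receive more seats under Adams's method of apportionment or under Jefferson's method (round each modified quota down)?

Jefferson

Adams: Delta 7, Alpha 7, Eta 5, Zeta 6, Gamma 13, Theta 5.
Jefferson: Delta 7, Alpha 6, Eta 5, Zeta 6, Gamma 14, Theta 5.
Gamma gets 13 under Adams and 14 under Jefferson.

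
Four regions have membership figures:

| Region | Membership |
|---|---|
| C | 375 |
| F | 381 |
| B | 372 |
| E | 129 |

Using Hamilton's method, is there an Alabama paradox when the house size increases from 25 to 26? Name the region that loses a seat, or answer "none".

At 25 seats: C 7, F 8, B 7, E 3.
At 26 seats: C 8, F 8, B 8, E 2.
E drops from 3 to 2.

E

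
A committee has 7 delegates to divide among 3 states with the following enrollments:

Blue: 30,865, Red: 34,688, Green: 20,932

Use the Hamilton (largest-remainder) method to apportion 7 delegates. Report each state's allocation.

Blue 2; Red 3; Green 2

Standard divisor: 86485 ÷ 7 = 12355.
Standard quotas: Blue 2.4982, Red 2.8076, Green 1.6942.
Lower quotas: Blue 2, Red 2, Green 1 (sum 5, leaving 2 seats).
Remainders in descending order: Red 0.8076, Green 0.6942, Blue 0.4982.
Largest remainders: Red, Green receive the extra seats.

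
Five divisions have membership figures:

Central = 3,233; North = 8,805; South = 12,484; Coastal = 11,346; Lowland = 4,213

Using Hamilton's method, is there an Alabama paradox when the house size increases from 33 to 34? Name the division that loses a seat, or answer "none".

At 33 seats: Central 3, North 7, South 10, Coastal 9, Lowland 4.
At 34 seats: Central 3, North 7, South 11, Coastal 10, Lowland 3.
Lowland drops from 4 to 3.

Lowland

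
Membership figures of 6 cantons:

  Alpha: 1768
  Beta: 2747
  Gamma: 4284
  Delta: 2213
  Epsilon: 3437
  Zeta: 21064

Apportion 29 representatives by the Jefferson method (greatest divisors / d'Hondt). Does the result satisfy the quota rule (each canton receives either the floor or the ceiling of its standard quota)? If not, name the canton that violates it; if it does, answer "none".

Standard quotas: Alpha 1.444, Beta 2.243, Gamma 3.498, Delta 1.807, Epsilon 2.807, Zeta 17.201.
Jefferson allocation: Alpha 1, Beta 2, Gamma 3, Delta 1, Epsilon 3, Zeta 19.
Zeta has quota 17.201 (lower 17, upper 18) but receives 19 — outside the quota interval.

Zeta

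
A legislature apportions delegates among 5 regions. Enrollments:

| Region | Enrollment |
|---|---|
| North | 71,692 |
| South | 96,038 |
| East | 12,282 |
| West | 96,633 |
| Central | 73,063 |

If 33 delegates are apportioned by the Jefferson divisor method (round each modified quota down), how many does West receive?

Standard divisor 349708/33 ≈ 10597.212; standard quotas: North 6.765, South 9.063, East 1.159, West 9.119, Central 6.895.
Rounding down gives 6, 9, 1, 9, 6 = 31 seats, so the divisor must be adjusted.
With modified divisor 10000: modified quotas North 7.169, South 9.604, East 1.228, West 9.663, Central 7.306.
Rounding down: North 7, South 9, East 1, West 9, Central 7 (total 33).
West receives 9.

9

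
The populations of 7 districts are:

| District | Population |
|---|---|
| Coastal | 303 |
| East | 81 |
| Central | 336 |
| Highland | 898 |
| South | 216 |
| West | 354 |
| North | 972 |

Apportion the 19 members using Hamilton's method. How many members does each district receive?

Coastal: 2, East: 1, Central: 2, Highland: 5, South: 1, West: 2, North: 6

Total 3160; standard divisor 3160/19 ≈ 166.316.
Standard quotas: Coastal 1.822, East 0.487, Central 2.020, Highland 5.399, South 1.299, West 2.128, North 5.844.
Lower quotas: Coastal 1, East 0, Central 2, Highland 5, South 1, West 2, North 5 (sum 16, leaving 3 seats).
Remainders in descending order: North 0.844, Coastal 0.822, East 0.487, Highland 0.399, South 0.299, West 0.128, Central 0.020.
The surplus seats go to North, Coastal, East.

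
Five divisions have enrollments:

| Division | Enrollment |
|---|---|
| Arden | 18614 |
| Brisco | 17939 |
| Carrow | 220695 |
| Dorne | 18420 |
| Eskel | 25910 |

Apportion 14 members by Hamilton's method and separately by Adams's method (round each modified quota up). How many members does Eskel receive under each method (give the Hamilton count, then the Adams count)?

1 and 2

Hamilton: Arden 1, Brisco 1, Carrow 10, Dorne 1, Eskel 1.
Adams: Arden 1, Brisco 1, Carrow 9, Dorne 1, Eskel 2.
Eskel gets 1 under Hamilton and 2 under Adams.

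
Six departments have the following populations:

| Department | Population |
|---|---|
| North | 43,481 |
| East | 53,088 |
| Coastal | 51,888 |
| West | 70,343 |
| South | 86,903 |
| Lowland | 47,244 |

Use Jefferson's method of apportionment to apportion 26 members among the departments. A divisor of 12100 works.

North 3, East 4, Coastal 4, West 5, South 7, Lowland 3

With modified divisor 12100: modified quotas North 3.593, East 4.387, Coastal 4.288, West 5.813, South 7.182, Lowland 3.904.
Rounding down: North 3, East 4, Coastal 4, West 5, South 7, Lowland 3 (total 26).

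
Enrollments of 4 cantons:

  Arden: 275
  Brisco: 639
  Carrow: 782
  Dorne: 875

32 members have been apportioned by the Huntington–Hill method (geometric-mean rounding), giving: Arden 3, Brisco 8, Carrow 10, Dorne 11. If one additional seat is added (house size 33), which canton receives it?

Priority for the next seat is population ÷ (√(s·(s+1))).
Priorities: Arden 79.386, Brisco 75.307, Carrow 74.561, Dorne 76.159.
Highest priority: Arden.

Arden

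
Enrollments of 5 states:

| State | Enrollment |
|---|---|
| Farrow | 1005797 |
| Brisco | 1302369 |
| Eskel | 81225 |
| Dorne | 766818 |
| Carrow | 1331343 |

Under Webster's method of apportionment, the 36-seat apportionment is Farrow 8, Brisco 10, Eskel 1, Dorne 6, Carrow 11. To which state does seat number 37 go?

Brisco

Priority for the next seat is population ÷ (current seats + 0.5).
Priorities: Farrow 118329.059, Brisco 124035.143, Eskel 54150.000, Dorne 117972.000, Carrow 115768.957.
Highest priority: Brisco.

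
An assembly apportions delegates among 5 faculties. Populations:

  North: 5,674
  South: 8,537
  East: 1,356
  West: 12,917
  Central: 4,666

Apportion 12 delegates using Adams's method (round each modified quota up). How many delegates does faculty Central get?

Standard divisor 33150/12 ≈ 2762.5; standard quotas: North 2.054, South 3.090, East 0.491, West 4.676, Central 1.689.
Rounding up gives 3, 4, 1, 5, 2 = 15 seats, so the divisor must be adjusted.
With modified divisor 3700: modified quotas North 1.534, South 2.307, East 0.366, West 3.491, Central 1.261.
Rounding up: North 2, South 3, East 1, West 4, Central 2 (total 12).
Central receives 2.

2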